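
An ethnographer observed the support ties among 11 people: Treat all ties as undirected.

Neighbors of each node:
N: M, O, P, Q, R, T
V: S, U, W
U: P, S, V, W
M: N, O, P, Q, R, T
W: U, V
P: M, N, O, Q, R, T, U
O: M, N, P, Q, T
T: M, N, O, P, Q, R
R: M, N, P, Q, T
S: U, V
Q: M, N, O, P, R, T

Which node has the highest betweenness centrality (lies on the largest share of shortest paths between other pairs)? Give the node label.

P

Unnormalized betweenness of each node: M:1/5, N:1/5, O:0, P:121/5, Q:1/5, R:0, S:0, T:1/5, U:43/2, V:1/2, W:0.
P has the largest value, 121/5, making it the main broker — the node through which the most shortest paths run.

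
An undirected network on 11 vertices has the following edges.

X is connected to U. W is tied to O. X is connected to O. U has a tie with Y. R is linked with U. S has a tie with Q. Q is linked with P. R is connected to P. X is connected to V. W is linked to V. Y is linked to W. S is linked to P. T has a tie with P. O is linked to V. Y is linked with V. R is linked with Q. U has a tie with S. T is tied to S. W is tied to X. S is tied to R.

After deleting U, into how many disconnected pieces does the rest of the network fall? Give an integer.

Without U, the remaining ties split the others into: {P, Q, R, S, T}; {O, V, W, X, Y}.
That's 2 separate components.

2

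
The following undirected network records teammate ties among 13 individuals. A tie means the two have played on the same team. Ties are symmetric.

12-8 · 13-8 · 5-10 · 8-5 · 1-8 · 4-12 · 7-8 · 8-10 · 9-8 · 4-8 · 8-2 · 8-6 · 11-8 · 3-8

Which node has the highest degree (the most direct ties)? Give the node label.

Degrees — 1:1, 2:1, 3:1, 4:2, 5:2, 6:1, 7:1, 8:12, 9:1, 10:2, 11:1, 12:2, 13:1.
The maximum is 12, attained only by 8.

8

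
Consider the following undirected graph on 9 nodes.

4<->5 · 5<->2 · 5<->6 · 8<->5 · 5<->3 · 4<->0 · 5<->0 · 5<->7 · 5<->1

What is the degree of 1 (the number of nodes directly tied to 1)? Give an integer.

1 is directly tied to 5. That is 1 neighbor, so the degree of 1 is 1.

1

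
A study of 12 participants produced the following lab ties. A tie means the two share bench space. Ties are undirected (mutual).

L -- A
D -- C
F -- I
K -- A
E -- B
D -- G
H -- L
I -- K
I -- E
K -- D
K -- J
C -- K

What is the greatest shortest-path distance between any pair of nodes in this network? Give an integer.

6

Eccentricity of each node (its greatest distance to any other): A:4, B:6, C:4, D:4, E:5, F:5, G:5, H:6, I:4, J:4, K:3, L:5.
The maximum eccentricity is 6, realized for instance by the pair B–H via B – E – I – K – A – L – H. So the diameter is 6.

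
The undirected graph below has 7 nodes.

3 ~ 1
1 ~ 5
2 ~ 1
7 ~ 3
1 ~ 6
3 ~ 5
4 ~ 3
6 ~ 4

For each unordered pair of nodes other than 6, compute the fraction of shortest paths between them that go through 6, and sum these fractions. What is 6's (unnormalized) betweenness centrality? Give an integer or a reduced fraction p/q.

1

Pairs whose geodesics pass through 6 — 1–4: 1/2; 4–2: 1/2.
All other pairs contribute 0.
Summing the contributions gives betweenness(6) = 1.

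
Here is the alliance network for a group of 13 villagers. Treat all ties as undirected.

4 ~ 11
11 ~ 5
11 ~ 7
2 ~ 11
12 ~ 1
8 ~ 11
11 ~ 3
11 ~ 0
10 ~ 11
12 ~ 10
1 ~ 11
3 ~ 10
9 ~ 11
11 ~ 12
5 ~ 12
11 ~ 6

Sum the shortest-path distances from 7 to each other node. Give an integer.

Distances from 7: 0:2, 1:2, 2:2, 3:2, 4:2, 5:2, 6:2, 8:2, 9:2, 10:2, 11:1, 12:2.
Sum = 2 + 2 + 2 + 2 + 2 + 2 + 2 + 2 + 2 + 2 + 1 + 2 = 23.

23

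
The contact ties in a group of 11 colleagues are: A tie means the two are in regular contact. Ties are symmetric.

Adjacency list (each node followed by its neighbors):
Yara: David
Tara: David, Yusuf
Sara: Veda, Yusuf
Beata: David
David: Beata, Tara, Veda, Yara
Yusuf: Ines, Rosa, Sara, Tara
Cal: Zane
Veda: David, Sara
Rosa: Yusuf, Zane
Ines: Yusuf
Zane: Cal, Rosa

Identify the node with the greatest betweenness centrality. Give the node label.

Yusuf

Unnormalized betweenness of each node: Beata:0, Cal:0, David:18, Ines:0, Rosa:16, Sara:5, Tara:15, Veda:3, Yara:0, Yusuf:28, Zane:9.
Yusuf has the largest value, 28, making it the main broker — the node through which the most shortest paths run.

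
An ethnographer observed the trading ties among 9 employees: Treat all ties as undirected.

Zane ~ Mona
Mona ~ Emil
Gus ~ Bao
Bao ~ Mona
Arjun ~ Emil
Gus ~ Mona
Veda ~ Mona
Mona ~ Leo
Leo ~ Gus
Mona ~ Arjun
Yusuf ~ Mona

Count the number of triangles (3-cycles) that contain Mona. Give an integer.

3

Mona's neighbors: Arjun, Bao, Emil, Gus, Leo, Veda, Yusuf, and Zane.
Neighbor pairs that are themselves tied: Mona–Arjun–Emil; Mona–Bao–Gus; Mona–Gus–Leo. Each forms one triangle with Mona, for 3 in total.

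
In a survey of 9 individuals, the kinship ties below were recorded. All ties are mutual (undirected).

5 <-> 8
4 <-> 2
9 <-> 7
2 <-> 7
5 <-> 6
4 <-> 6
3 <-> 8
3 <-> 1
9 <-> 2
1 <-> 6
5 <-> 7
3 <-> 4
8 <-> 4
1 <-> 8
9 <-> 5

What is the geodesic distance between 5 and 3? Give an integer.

One shortest route is 5 – 8 – 3, which uses 2 edges, and 5 and 3 are not directly tied, so nothing shorter exists. So d(5,3) = 2.

2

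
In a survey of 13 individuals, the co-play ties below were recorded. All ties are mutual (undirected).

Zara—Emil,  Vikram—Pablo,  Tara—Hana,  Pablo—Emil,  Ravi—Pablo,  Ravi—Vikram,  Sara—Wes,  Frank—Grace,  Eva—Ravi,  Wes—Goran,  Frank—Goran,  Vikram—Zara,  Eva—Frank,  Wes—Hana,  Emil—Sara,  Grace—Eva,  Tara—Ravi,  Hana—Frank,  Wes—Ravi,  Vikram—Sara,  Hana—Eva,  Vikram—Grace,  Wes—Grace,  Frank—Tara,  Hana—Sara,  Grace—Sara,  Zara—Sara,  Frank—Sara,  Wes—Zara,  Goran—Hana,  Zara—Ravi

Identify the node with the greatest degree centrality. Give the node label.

Sara

Degrees — Emil:3, Eva:4, Frank:6, Goran:3, Grace:5, Hana:6, Pablo:3, Ravi:6, Sara:7, Tara:3, Vikram:5, Wes:6, Zara:5.
The maximum is 7, attained only by Sara.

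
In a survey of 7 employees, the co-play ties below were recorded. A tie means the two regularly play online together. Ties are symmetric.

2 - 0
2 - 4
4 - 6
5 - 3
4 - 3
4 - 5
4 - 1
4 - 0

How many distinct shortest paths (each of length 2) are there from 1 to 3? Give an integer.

1

The shortest distance is 2, and the only length-2 path is 1–4–3. So there is exactly 1 shortest path.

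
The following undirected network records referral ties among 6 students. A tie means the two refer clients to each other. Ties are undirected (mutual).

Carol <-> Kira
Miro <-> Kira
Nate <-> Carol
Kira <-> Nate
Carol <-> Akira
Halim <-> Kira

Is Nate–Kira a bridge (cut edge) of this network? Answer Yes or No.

Even without that edge, Nate still reaches Kira via Nate – Carol – Kira, so the network stays connected. Not a bridge.

No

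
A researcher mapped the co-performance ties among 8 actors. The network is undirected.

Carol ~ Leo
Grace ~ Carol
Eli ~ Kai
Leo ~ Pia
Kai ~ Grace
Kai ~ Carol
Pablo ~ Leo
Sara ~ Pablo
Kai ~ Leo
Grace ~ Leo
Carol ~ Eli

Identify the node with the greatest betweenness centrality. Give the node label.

Leo

Unnormalized betweenness of each node: Carol:5/2, Eli:0, Grace:0, Kai:5/2, Leo:14, Pablo:6, Pia:0, Sara:0.
Leo has the largest value, 14, making it the main broker — the node through which the most shortest paths run.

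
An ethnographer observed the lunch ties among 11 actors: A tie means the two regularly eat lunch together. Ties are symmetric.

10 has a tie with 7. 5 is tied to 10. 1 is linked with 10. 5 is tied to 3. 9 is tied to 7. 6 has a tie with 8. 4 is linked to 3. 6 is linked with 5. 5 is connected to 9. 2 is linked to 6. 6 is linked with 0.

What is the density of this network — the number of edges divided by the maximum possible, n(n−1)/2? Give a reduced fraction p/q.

1/5

There are 11 edges and 11 nodes, so the maximum possible is C(11,2) = 55.
Density = 11/55 = 1/5.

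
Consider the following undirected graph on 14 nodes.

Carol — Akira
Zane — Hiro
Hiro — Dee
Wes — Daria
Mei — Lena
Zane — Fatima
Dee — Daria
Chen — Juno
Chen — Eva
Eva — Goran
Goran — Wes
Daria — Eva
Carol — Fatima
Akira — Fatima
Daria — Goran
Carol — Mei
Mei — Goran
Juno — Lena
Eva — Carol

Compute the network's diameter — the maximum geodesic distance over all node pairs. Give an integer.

5

Eccentricity of each node (its greatest distance to any other): Akira:4, Carol:3, Chen:4, Daria:3, Dee:4, Eva:3, Fatima:4, Goran:4, Hiro:5, Juno:5, Lena:5, Mei:4, Wes:4, Zane:5.
The maximum eccentricity is 5, realized for instance by the pair Hiro–Juno via Hiro – Dee – Daria – Eva – Chen – Juno. So the diameter is 5.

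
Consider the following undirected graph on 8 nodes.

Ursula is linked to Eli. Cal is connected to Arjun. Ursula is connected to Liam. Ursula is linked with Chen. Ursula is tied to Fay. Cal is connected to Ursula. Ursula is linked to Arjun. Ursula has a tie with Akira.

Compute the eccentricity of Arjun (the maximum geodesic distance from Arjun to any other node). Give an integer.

2

Distances from Arjun: Akira:2, Cal:1, Chen:2, Eli:2, Fay:2, Liam:2, Ursula:1.
The largest is 2 (to Eli, Akira, Fay, Chen, and Liam), so the eccentricity of Arjun is 2.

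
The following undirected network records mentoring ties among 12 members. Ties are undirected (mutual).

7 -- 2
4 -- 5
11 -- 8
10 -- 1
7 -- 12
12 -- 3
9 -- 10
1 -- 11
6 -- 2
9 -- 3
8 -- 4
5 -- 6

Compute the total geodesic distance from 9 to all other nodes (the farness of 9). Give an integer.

Distances from 9: 1:2, 2:4, 3:1, 4:5, 5:6, 6:5, 7:3, 8:4, 10:1, 11:3, 12:2.
Sum = 2 + 4 + 1 + 5 + 6 + 5 + 3 + 4 + 1 + 3 + 2 = 36.

36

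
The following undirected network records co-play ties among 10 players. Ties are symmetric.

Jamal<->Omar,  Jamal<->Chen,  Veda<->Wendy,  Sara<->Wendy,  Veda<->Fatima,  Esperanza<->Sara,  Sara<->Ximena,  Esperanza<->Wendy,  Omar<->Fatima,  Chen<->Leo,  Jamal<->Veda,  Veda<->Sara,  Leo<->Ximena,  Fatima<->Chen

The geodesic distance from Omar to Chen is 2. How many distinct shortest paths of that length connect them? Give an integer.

The shortest distance is 2. The length-2 paths are: Omar–Fatima–Chen; Omar–Jamal–Chen.
That gives 2 distinct shortest paths.

2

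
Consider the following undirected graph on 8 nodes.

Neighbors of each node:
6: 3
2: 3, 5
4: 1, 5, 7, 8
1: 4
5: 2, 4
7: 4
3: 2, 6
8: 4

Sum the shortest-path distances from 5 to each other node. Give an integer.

Distances from 5: 1:2, 2:1, 3:2, 4:1, 6:3, 7:2, 8:2.
Sum = 2 + 1 + 2 + 1 + 3 + 2 + 2 = 13.

13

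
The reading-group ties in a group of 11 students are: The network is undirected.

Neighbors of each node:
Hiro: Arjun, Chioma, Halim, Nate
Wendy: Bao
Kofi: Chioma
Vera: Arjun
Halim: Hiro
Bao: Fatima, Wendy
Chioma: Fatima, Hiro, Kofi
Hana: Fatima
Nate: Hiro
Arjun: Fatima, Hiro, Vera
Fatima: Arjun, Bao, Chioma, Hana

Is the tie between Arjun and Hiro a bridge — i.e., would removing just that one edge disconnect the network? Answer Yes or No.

No

Even without that edge, Arjun still reaches Hiro via Arjun – Fatima – Chioma – Hiro, so the network stays connected. Not a bridge.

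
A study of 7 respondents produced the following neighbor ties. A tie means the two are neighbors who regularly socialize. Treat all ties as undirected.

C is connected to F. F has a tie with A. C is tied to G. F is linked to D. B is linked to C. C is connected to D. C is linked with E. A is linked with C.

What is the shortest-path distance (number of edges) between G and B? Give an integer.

One shortest route is G – C – B, which uses 2 edges, and G and B are not directly tied, so nothing shorter exists. So d(G,B) = 2.

2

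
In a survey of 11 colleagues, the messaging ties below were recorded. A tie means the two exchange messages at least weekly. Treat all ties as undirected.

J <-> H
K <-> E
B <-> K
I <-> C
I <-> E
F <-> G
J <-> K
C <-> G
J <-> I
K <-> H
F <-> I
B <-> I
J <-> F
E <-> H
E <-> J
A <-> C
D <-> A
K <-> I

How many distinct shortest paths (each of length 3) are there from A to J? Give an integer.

The shortest distance is 3, and the only length-3 path is A–C–I–J. So there is exactly 1 shortest path.

1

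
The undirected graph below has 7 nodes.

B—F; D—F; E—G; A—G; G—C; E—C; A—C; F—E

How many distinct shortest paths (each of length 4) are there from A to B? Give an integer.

The shortest distance is 4. The length-4 paths are: A–G–E–F–B; A–C–E–F–B.
That gives 2 distinct shortest paths.

2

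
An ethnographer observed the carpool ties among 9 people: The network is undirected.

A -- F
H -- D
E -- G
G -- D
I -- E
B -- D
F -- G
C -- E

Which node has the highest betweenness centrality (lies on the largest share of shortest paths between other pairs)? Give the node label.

Unnormalized betweenness of each node: A:0, B:0, C:0, D:13, E:13, F:7, G:21, H:0, I:0.
G has the largest value, 21, making it the main broker — the node through which the most shortest paths run.

G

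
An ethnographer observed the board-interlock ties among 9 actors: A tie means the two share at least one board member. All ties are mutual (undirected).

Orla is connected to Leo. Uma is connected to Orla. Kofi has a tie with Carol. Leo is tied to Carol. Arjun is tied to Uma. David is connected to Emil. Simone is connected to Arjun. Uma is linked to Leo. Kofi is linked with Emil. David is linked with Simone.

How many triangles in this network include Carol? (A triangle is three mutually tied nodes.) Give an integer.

Carol's neighbors are Kofi and Leo, but none of them are tied to each other, so no triangle contains Carol.

0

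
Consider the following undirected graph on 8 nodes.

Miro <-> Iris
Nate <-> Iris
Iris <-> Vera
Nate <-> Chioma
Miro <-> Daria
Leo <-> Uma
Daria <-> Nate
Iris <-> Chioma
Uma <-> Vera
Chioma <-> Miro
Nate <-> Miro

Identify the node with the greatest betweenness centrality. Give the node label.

Iris

Unnormalized betweenness of each node: Chioma:0, Daria:0, Iris:12, Leo:0, Miro:5/2, Nate:5/2, Uma:6, Vera:10.
Iris has the largest value, 12, making it the main broker — the node through which the most shortest paths run.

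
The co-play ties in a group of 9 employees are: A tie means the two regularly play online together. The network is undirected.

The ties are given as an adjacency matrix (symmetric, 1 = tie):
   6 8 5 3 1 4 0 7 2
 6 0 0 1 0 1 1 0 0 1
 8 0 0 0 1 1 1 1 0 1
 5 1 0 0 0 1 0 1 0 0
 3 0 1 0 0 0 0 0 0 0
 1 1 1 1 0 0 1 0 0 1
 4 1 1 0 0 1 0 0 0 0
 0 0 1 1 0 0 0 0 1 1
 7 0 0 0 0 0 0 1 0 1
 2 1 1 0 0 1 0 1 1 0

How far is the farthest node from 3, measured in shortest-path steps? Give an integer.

3

Distances from 3: 0:2, 1:2, 2:2, 4:2, 5:3, 6:3, 7:3, 8:1.
The largest is 3 (to 6, 5, and 7), so the eccentricity of 3 is 3.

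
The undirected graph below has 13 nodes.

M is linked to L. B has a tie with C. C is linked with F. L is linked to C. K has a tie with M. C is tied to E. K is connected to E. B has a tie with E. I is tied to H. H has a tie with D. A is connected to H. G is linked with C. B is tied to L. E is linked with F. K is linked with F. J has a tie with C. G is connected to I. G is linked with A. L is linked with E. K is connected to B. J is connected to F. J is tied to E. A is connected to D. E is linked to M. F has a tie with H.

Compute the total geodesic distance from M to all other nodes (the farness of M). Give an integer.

29

Distances from M: A:4, B:2, C:2, D:4, E:1, F:2, G:3, H:3, I:4, J:2, K:1, L:1.
Sum = 4 + 2 + 2 + 4 + 1 + 2 + 3 + 3 + 4 + 2 + 1 + 1 = 29.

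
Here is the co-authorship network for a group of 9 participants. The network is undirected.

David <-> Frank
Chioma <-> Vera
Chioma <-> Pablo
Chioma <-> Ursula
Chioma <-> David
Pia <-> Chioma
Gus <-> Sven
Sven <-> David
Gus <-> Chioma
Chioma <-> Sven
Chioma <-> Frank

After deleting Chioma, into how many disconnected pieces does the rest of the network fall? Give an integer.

5

Without Chioma, the remaining ties split the others into: {Pia}; {David, Frank, Gus, Sven}; {Ursula}; {Pablo}; {Vera}.
That's 5 separate components.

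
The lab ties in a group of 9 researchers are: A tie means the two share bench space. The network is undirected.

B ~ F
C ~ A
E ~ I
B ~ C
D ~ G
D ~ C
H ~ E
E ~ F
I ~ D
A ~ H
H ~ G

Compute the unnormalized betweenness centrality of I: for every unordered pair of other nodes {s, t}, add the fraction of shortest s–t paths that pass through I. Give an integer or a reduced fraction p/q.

Pairs whose geodesics pass through I — D–E: 1; D–F: 1/2; E–C: 1/3.
All other pairs contribute 0.
Summing the contributions gives betweenness(I) = 11/6.

11/6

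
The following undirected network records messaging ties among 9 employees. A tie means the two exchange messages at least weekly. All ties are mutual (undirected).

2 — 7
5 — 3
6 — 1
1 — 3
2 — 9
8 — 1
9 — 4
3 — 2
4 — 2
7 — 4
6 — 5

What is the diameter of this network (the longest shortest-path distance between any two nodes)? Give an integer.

Eccentricity of each node (its greatest distance to any other): 1:3, 2:3, 3:2, 4:4, 5:3, 6:4, 7:4, 8:4, 9:4.
The maximum eccentricity is 4, realized for instance by the pair 7–6 via 7 – 2 – 3 – 5 – 6. So the diameter is 4.

4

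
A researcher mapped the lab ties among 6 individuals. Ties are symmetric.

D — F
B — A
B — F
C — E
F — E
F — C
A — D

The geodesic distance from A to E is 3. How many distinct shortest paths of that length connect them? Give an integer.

2

The shortest distance is 3. The length-3 paths are: A–B–F–E; A–D–F–E.
That gives 2 distinct shortest paths.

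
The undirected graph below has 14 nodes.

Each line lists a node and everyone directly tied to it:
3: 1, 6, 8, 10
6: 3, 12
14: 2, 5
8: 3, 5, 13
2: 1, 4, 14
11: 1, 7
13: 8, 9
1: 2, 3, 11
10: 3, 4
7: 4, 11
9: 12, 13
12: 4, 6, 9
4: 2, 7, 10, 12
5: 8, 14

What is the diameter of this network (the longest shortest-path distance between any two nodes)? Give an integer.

4

Eccentricity of each node (its greatest distance to any other): 1:4, 2:4, 3:3, 4:3, 5:4, 6:4, 7:4, 8:4, 9:4, 10:3, 11:4, 12:4, 13:4, 14:4.
The maximum eccentricity is 4, realized for instance by the pair 7–5 via 7 – 4 – 2 – 14 – 5. So the diameter is 4.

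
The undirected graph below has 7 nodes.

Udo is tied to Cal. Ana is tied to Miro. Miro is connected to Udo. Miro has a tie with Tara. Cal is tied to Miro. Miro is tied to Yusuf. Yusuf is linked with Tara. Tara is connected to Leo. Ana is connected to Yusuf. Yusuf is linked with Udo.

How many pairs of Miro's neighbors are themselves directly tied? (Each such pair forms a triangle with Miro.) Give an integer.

4

Miro's neighbors: Ana, Cal, Tara, Udo, and Yusuf.
Neighbor pairs that are themselves tied: Miro–Ana–Yusuf; Miro–Cal–Udo; Miro–Tara–Yusuf; Miro–Udo–Yusuf. Each forms one triangle with Miro, for 4 in total.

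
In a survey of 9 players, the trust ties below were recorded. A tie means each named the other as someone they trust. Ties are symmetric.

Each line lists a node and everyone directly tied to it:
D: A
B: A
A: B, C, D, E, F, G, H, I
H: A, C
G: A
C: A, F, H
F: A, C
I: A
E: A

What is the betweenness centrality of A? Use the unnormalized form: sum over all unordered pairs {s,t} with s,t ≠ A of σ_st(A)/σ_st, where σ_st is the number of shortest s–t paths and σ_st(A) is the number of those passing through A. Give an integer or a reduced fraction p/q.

Pairs whose geodesics pass through A — D–B: 1; D–I: 1; D–G: 1; D–F: 1; D–H: 1; D–C: 1; D–E: 1; B–I: 1; B–G: 1; B–F: 1; B–H: 1; B–C: 1; B–E: 1; I–G: 1 … (+12 more pairs).
All other pairs contribute 0.
Summing the contributions gives betweenness(A) = 51/2.

51/2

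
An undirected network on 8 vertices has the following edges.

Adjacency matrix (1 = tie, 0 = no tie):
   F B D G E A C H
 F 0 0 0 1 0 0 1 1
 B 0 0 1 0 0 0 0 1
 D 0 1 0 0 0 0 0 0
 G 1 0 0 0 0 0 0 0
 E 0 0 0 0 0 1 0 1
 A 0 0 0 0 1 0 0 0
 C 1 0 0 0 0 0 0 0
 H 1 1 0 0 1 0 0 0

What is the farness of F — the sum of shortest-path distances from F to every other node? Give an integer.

13

Distances from F: A:3, B:2, C:1, D:3, E:2, G:1, H:1.
Sum = 3 + 2 + 1 + 3 + 2 + 1 + 1 = 13.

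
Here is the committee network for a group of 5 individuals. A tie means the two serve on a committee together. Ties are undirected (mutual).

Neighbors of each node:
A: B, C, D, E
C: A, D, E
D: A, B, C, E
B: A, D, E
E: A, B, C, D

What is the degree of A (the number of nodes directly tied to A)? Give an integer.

A is directly tied to B, C, D, and E. That is 4 neighbors, so the degree of A is 4.

4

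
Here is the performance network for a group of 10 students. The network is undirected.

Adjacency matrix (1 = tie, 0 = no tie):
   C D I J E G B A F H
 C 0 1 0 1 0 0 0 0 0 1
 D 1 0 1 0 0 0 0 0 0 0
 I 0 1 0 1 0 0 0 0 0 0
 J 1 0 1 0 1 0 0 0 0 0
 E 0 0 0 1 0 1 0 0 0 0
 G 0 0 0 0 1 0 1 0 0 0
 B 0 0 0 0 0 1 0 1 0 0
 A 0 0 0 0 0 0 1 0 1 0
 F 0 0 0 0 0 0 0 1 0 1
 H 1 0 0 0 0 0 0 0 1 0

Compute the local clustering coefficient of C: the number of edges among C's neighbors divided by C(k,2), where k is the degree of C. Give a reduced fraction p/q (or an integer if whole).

0

C's neighbors: D, H, and J (k = 3).
Possible neighbor pairs: C(3,2) = 3. Edges among them: none → e = 0.
Clustering(C) = 0/3 = 0.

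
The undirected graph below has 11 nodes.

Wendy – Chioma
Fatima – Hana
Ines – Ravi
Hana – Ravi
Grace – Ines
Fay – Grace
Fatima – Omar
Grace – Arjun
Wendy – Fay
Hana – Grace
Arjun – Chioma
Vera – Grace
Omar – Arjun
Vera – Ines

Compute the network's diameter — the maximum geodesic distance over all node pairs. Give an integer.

4

Eccentricity of each node (its greatest distance to any other): Arjun:3, Chioma:4, Fatima:4, Fay:3, Grace:2, Hana:3, Ines:3, Omar:3, Ravi:4, Vera:3, Wendy:4.
The maximum eccentricity is 4, realized for instance by the pair Fatima–Wendy via Fatima – Hana – Grace – Fay – Wendy. So the diameter is 4.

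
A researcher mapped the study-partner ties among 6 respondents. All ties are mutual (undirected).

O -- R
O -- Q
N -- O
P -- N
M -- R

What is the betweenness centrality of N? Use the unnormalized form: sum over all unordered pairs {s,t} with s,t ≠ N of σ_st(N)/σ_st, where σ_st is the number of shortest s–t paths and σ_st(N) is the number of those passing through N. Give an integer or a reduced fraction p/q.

Pairs whose geodesics pass through N — O–P: 1; P–Q: 1; P–M: 1; P–R: 1.
All other pairs contribute 0.
Summing the contributions gives betweenness(N) = 4.

4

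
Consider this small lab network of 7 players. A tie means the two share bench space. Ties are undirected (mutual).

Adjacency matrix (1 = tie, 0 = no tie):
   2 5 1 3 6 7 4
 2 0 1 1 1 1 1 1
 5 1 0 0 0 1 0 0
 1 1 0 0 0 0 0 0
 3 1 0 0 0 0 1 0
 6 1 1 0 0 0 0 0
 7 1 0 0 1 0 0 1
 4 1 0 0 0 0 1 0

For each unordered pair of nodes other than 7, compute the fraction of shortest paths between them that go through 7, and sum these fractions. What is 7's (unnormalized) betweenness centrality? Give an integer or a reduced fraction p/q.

Pairs whose geodesics pass through 7 — 3–4: 1/2.
All other pairs contribute 0.
Summing the contributions gives betweenness(7) = 1/2.

1/2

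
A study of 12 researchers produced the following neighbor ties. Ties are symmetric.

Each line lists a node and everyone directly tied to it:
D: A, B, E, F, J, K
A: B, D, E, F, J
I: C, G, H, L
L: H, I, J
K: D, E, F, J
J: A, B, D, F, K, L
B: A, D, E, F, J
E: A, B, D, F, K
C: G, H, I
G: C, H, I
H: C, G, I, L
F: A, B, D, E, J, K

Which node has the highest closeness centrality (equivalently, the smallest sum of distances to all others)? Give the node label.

Farness (sum of distances to all others) for each node — A:23, B:23, C:33, D:22, E:28, F:22, G:33, H:25, I:25, J:18, K:24, L:20.
The smallest farness is 18, for J, so J has the highest closeness.

J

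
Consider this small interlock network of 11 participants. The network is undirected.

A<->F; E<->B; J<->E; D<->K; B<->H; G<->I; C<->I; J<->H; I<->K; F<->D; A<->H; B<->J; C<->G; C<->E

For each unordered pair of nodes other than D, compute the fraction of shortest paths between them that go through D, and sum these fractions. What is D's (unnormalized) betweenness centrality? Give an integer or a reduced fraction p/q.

22/3

Pairs whose geodesics pass through D — H–K: 1; A–K: 1; A–I: 1; A–G: 1/3; F–K: 1; F–I: 1; F–G: 1; F–C: 1.
All other pairs contribute 0.
Summing the contributions gives betweenness(D) = 22/3.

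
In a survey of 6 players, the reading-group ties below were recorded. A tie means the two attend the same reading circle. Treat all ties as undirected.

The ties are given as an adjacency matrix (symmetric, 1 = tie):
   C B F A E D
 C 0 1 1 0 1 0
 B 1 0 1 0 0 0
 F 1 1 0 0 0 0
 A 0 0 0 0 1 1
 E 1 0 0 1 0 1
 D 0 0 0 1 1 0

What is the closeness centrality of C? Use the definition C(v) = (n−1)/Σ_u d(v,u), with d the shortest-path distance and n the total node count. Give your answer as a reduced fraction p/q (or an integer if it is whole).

5/7

Distances from C: A:2, B:1, D:2, E:1, F:1. Sum = 7.
n = 6, so closeness = 5/7.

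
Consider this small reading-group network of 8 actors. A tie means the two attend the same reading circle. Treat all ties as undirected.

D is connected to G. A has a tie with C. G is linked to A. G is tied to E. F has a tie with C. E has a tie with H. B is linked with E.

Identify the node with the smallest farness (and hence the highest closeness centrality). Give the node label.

Farness (sum of distances to all others) for each node — A:14, B:20, C:18, D:18, E:14, F:24, G:12, H:20.
The smallest farness is 12, for G, so G has the highest closeness.

G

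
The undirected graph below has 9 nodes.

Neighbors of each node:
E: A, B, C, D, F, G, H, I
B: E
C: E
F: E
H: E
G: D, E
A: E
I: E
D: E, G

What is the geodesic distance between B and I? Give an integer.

2

One shortest route is B – E – I, which uses 2 edges, and B and I are not directly tied, so nothing shorter exists. So d(B,I) = 2.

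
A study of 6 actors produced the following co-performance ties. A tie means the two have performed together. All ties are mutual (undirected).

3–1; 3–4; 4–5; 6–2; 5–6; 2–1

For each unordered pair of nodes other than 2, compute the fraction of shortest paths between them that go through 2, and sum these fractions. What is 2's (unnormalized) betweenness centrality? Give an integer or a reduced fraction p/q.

2

Pairs whose geodesics pass through 2 — 3–6: 1/2; 1–6: 1; 1–5: 1/2.
All other pairs contribute 0.
Summing the contributions gives betweenness(2) = 2.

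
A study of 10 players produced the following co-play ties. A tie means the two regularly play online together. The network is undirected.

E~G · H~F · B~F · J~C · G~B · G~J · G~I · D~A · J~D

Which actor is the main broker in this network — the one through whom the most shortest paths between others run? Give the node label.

Unnormalized betweenness of each node: A:0, B:14, C:0, D:8, E:0, F:8, G:27, H:0, I:0, J:20.
G has the largest value, 27, making it the main broker — the node through which the most shortest paths run.

G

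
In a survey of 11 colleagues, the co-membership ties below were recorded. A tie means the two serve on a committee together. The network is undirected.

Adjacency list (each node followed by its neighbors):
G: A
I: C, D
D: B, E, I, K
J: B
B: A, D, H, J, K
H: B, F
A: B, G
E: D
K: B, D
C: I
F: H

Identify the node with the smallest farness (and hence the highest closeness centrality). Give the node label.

B

Farness (sum of distances to all others) for each node — A:23, B:16, C:34, D:18, E:27, F:32, G:32, H:23, I:25, J:25, K:21.
The smallest farness is 16, for B, so B has the highest closeness.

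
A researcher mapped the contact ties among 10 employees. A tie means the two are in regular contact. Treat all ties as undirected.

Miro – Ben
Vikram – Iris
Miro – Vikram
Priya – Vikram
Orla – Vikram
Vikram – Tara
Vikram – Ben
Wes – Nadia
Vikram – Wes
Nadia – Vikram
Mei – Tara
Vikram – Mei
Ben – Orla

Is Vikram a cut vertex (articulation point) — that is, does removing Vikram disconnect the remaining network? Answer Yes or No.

Removing Vikram leaves {Ben, Miro, and Orla} with no path to {Mei and Tara}, so the network splits into 5 components. Vikram is a cut vertex.

Yes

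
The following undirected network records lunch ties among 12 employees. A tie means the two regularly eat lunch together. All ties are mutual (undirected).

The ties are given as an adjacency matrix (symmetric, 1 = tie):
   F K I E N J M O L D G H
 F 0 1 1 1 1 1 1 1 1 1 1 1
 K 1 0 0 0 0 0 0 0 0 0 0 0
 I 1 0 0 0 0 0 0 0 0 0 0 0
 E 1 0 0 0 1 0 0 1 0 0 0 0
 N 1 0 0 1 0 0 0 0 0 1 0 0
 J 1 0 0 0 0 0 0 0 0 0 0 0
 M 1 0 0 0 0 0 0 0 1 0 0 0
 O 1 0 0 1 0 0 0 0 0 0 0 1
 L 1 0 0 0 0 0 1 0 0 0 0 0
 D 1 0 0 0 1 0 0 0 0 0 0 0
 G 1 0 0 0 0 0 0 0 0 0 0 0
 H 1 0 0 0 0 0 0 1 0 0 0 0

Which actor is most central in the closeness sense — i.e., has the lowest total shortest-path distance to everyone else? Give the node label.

F

Farness (sum of distances to all others) for each node — D:20, E:19, F:11, G:21, H:20, I:21, J:21, K:21, L:20, M:20, N:19, O:19.
The smallest farness is 11, for F, so F has the highest closeness.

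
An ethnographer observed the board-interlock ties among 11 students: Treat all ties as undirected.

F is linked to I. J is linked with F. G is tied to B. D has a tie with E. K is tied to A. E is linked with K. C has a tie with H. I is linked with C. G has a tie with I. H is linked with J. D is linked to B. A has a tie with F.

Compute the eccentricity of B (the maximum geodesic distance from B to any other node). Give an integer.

Distances from B: A:4, C:3, D:1, E:2, F:3, G:1, H:4, I:2, J:4, K:3.
The largest is 4 (to A, H, and J), so the eccentricity of B is 4.

4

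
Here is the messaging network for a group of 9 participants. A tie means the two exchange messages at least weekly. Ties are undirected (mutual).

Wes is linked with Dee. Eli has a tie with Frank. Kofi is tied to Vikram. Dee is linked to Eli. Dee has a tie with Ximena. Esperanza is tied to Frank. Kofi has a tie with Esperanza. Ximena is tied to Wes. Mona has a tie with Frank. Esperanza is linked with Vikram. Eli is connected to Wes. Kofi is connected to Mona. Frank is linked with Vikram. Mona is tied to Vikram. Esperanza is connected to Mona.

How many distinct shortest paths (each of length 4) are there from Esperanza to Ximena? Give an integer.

2

The shortest distance is 4. The length-4 paths are: Esperanza–Frank–Eli–Wes–Ximena; Esperanza–Frank–Eli–Dee–Ximena.
That gives 2 distinct shortest paths.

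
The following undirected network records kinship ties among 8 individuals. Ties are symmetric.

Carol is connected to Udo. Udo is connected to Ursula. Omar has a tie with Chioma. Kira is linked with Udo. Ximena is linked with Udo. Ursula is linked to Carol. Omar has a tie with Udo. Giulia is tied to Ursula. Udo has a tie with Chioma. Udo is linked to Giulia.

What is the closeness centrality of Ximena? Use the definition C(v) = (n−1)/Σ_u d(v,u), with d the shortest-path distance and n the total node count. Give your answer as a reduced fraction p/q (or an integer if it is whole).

7/13

Distances from Ximena: Carol:2, Chioma:2, Giulia:2, Kira:2, Omar:2, Udo:1, Ursula:2. Sum = 13.
n = 8, so closeness = 7/13.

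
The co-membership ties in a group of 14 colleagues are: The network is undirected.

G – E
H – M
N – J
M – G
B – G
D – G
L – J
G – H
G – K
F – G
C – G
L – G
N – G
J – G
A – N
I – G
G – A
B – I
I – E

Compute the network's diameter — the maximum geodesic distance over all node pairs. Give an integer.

2

Eccentricity of each node (its greatest distance to any other): A:2, B:2, C:2, D:2, E:2, F:2, G:1, H:2, I:2, J:2, K:2, L:2, M:2, N:2.
The maximum eccentricity is 2, realized for instance by the pair D–M via D – G – M. So the diameter is 2.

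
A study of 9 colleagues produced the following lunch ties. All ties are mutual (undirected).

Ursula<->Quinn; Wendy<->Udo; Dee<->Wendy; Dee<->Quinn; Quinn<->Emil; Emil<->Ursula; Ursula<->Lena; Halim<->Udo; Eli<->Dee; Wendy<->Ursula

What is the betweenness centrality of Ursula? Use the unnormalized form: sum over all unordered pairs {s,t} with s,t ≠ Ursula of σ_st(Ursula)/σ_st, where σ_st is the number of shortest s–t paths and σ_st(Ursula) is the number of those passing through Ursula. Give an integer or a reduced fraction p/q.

23/2

Pairs whose geodesics pass through Ursula — Quinn–Wendy: 1/2; Quinn–Halim: 1/2; Quinn–Lena: 1; Quinn–Udo: 1/2; Eli–Lena: 2/2; Wendy–Emil: 1; Wendy–Lena: 1; Emil–Halim: 1; Emil–Lena: 1; Emil–Udo: 1; Halim–Lena: 1; Dee–Lena: 2/2; Lena–Udo: 1.
All other pairs contribute 0.
Summing the contributions gives betweenness(Ursula) = 23/2.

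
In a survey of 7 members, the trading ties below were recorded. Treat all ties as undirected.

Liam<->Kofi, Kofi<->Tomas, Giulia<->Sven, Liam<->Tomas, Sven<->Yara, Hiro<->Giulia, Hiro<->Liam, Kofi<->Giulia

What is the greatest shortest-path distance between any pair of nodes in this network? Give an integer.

4

Eccentricity of each node (its greatest distance to any other): Giulia:2, Hiro:3, Kofi:3, Liam:4, Sven:3, Tomas:4, Yara:4.
The maximum eccentricity is 4, realized for instance by the pair Liam–Yara via Liam – Hiro – Giulia – Sven – Yara. So the diameter is 4.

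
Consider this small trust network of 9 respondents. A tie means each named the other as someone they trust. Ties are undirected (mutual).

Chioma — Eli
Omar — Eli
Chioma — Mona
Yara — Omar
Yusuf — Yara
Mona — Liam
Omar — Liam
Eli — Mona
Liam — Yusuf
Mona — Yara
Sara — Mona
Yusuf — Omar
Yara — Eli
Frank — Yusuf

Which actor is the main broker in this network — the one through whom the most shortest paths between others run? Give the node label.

Mona

Unnormalized betweenness of each node: Chioma:0, Eli:19/6, Frank:0, Liam:19/6, Mona:31/3, Omar:7/3, Sara:0, Yara:14/3, Yusuf:22/3.
Mona has the largest value, 31/3, making it the main broker — the node through which the most shortest paths run.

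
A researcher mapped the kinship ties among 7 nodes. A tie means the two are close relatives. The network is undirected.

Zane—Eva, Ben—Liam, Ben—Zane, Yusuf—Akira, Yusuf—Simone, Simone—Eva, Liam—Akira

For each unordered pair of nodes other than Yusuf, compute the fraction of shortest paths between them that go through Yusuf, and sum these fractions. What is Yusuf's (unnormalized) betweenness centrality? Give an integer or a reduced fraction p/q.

Pairs whose geodesics pass through Yusuf — Akira–Eva: 1; Akira–Simone: 1; Liam–Simone: 1.
All other pairs contribute 0.
Summing the contributions gives betweenness(Yusuf) = 3.

3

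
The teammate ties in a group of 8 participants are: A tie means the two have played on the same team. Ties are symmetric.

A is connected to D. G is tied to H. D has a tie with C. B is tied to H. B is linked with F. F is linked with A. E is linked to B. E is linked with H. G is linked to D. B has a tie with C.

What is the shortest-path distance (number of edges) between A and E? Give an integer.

3

One shortest route is A – F – B – E, which uses 3 edges, and at distance 2 from A we only reach {B, C, G}, which does not include E. So d(A,E) = 3.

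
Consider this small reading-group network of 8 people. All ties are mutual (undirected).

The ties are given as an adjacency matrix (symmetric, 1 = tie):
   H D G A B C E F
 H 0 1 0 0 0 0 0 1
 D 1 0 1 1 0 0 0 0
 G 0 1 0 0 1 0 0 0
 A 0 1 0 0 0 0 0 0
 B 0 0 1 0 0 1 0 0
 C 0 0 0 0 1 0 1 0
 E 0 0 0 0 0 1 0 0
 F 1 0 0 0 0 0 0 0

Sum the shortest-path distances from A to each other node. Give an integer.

20

Distances from A: B:3, C:4, D:1, E:5, F:3, G:2, H:2.
Sum = 3 + 4 + 1 + 5 + 3 + 2 + 2 = 20.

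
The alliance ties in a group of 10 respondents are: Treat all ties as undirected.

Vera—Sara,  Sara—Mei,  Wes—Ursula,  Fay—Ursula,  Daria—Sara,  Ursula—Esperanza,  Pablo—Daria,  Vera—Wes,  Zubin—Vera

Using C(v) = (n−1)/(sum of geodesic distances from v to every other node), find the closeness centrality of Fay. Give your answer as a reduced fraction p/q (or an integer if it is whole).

Distances from Fay: Daria:5, Esperanza:2, Mei:5, Pablo:6, Sara:4, Ursula:1, Vera:3, Wes:2, Zubin:4. Sum = 32.
n = 10, so closeness = 9/32.

9/32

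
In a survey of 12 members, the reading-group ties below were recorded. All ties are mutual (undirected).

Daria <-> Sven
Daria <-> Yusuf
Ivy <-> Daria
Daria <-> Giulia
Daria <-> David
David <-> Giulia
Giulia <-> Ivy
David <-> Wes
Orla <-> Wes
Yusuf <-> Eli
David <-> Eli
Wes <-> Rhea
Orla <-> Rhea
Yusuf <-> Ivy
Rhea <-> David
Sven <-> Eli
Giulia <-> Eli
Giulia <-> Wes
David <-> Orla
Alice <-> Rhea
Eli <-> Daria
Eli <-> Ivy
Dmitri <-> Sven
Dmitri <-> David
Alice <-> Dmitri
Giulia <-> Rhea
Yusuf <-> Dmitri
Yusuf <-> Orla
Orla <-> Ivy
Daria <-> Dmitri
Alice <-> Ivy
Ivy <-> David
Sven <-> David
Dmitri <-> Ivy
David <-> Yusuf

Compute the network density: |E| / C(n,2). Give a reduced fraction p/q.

There are 35 edges and 12 nodes, so the maximum possible is C(12,2) = 66.
Density = 35/66.

35/66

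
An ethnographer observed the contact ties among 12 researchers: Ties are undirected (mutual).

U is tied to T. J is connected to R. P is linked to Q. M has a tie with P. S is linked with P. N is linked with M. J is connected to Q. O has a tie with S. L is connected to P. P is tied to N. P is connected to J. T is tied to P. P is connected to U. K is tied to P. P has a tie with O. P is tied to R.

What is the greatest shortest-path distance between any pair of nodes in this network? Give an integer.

2

Eccentricity of each node (its greatest distance to any other): J:2, K:2, L:2, M:2, N:2, O:2, P:1, Q:2, R:2, S:2, T:2, U:2.
The maximum eccentricity is 2, realized for instance by the pair K–T via K – P – T. So the diameter is 2.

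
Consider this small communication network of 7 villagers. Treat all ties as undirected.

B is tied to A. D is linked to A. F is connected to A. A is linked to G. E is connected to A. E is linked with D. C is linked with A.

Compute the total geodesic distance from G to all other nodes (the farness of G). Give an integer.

11

Distances from G: A:1, B:2, C:2, D:2, E:2, F:2.
Sum = 1 + 2 + 2 + 2 + 2 + 2 = 11.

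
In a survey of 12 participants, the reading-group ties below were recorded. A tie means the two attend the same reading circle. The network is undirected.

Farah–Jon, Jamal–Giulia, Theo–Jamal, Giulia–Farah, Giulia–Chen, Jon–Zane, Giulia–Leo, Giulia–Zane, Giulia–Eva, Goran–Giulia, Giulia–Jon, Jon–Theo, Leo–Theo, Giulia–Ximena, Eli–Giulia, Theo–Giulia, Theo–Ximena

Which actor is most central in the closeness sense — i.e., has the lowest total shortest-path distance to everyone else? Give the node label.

Farness (sum of distances to all others) for each node — Chen:21, Eli:21, Eva:21, Farah:20, Giulia:11, Goran:21, Jamal:20, Jon:18, Leo:20, Theo:17, Ximena:20, Zane:20.
The smallest farness is 11, for Giulia, so Giulia has the highest closeness.

Giulia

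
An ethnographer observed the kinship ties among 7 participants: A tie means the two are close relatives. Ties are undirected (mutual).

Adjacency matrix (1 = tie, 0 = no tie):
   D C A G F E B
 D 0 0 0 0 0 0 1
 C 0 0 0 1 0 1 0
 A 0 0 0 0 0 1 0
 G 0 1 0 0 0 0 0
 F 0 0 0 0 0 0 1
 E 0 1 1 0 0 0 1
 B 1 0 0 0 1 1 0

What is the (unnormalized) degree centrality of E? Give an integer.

E is directly tied to A, B, and C. That is 3 neighbors, so the degree of E is 3.

3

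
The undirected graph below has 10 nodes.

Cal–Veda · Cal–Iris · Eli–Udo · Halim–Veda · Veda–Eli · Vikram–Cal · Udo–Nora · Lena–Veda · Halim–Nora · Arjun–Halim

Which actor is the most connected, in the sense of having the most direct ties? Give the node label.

Degrees — Arjun:1, Cal:3, Eli:2, Halim:3, Iris:1, Lena:1, Nora:2, Udo:2, Veda:4, Vikram:1.
The maximum is 4, attained only by Veda.

Veda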